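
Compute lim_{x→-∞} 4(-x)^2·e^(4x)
This is a 0·∞ indeterminate form at x → -∞.
Rewrite the product as 4(-x)^2 / e^(-4x) (an ∞/∞ form) and apply L'Hôpital, or use the standard hierarchy e^(4|x|) ≫ |(-x)^2| as x → -∞.
The indeterminate product → 0, so the limit = 0.

Final answer: 0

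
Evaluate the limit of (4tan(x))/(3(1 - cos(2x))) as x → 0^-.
Both numerator and denominator → 0 as x → 0^-; this is a 0/0 indeterminate form.
Expand each to leading order near x = 0: numerator ~ 4·x, denominator ~ 6·x^2.
The limit of the ratio is -∞.

Final answer: -∞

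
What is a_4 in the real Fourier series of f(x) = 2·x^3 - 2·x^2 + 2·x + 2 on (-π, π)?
a_4 = (1/π) ∫_{-π}^{π} f(x)·cos(4x) dx.
Evaluate the integral (use parity and integration by parts as needed): a_4 = -1/2.

Final answer: -1/2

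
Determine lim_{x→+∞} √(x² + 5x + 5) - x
This is an ∞ − ∞ indeterminate form.
Multiply and divide by the conjugate √(x²+5x + 5) + x; the x² terms cancel, leaving (5x + 5)/(√(x²+5x + 5)+x) → 5/2.
Limit = 5/2.

Final answer: 5/2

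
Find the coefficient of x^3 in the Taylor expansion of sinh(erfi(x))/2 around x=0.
Expand to order 3: sinh(erfi(x))/2 = x^3·(2/(3·π^(3/2)) + 1/(3·√(π))) + x/√(π) + O(x^4).
The coefficient of x^3 is 2/(3·π^(3/2)) + 1/(3·√(π)).

Final answer: 2/(3·π^(3/2)) + 1/(3·√(π))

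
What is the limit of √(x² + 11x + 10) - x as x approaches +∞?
This is an ∞ − ∞ indeterminate form.
Multiply and divide by the conjugate √(x²+11x + 10) + x; the x² terms cancel, leaving (11x + 10)/(√(x²+11x + 10)+x) → 11/2.
Limit = 11/2.

Final answer: 11/2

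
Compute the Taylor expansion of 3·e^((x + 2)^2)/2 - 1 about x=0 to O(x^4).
22·x^3·e^(4) + 27·x^2·e^(4)/2 + 6·x·e^(4) - 1 + 3·e^(4)/2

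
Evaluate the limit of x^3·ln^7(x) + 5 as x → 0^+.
The product is a 0·∞ indeterminate form at x → 0⁺.
Rewrite the product as ln^7(x) / x^(-3) and apply L'Hôpital, or use the standard hierarchy x^(-3) ≫ |ln x|^7 as x → 0⁺.
The indeterminate product → 0, so the limit = 5.

Final answer: 5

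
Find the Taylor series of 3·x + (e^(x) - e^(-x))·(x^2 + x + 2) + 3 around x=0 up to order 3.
8·x^3/3 + 2·x^2 + 7·x + 3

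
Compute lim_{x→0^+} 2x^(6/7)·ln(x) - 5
The product is a 0·∞ indeterminate form at x → 0⁺.
Rewrite the product as 2·ln(x) / x^(-6/7) and apply L'Hôpital, or use the standard hierarchy x^(-6/7) ≫ |ln x| as x → 0⁺.
The indeterminate product → 0, so the limit = -5.

Final answer: -5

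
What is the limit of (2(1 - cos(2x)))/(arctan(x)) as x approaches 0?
Both numerator and denominator → 0 as x → 0; this is a 0/0 indeterminate form.
Expand each to leading order near x = 0: numerator ~ 4·x^2, denominator ~ x.
The limit of the ratio is 0.

Final answer: 0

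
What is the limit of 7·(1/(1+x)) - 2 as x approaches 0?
Direct substitution at x = 0 gives 5.

Final answer: 5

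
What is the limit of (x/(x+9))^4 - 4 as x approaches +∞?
As x → +∞: x/(x+9) = 1/(1 + 9/x) → 1, and the 4th power of a limit-1 base also → 1; with the additive constant, 1 - 4 = -3.
Limit = -3.

Final answer: -3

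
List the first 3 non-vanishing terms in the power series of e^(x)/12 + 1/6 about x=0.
x^2/24 + x/12 + 1/4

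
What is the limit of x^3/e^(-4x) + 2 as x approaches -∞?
The quotient is an ∞/∞ indeterminate form as x → -∞.
Compare growth rates of the dominant terms (exponentials ≫ polynomials ≫ logarithms), or apply L'Hôpital's rule; the quotient → 0.
Adding the constant: 0 + 2 = 2. Limit = 2.

Final answer: 2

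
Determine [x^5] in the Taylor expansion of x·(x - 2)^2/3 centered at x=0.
Expand to order 5: x·(x - 2)^2/3 = x^3/3 - 4·x^2/3 + 4·x/3 + O(x^6).
The coefficient of x^5 is 0.

Final answer: 0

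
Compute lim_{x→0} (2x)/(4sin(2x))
Both numerator and denominator → 0 as x → 0; this is a 0/0 indeterminate form.
Expand each to leading order near x = 0: numerator ~ 2·x, denominator ~ 8·x.
The limit of the ratio is 1/4.

Final answer: 1/4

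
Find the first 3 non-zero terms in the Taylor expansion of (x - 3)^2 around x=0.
x^2 - 6·x + 9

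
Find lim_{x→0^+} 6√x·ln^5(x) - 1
The product is a 0·∞ indeterminate form at x → 0⁺.
Rewrite the product as 6·ln^5(x) / x^(-1/2) and apply L'Hôpital, or use the standard hierarchy x^(-1/2) ≫ |ln x|^5 as x → 0⁺.
The indeterminate product → 0, so the limit = -1.

Final answer: -1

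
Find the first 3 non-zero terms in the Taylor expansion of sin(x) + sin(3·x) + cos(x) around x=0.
-x^2/2 + 4·x + 1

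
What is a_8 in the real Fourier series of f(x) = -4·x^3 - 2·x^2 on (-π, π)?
a_8 = (1/π) ∫_{-π}^{π} f(x)·cos(8x) dx.
Evaluate the integral (use parity and integration by parts as needed): a_8 = -1/8.

Final answer: -1/8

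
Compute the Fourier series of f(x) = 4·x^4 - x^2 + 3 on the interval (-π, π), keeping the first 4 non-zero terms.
(196 - 32·π^2)·cos(x) + (-13 + 8·π^2)·cos(2·x) + (76/27 - 32·π^2/9)·cos(3·x) - π^2/3 + 3 + 4·π^4/5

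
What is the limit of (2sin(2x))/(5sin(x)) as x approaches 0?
Both numerator and denominator → 0 as x → 0; this is a 0/0 indeterminate form.
Expand each to leading order near x = 0: numerator ~ 4·x, denominator ~ 5·x.
The limit of the ratio is 4/5.

Final answer: 4/5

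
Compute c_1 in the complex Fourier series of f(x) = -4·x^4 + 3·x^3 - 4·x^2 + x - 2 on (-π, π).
Compute the real Fourier coefficients first: a_1 = -176 + 32·π^2, b_1 = -34 + 6·π^2.
Then c_1 = (a_1 − i·b_1)/2 = -88 + 16·π^2 - 3·i·π^2 + 17·i.

Final answer: -88 + 16·π^2 - 3·i·π^2 + 17·i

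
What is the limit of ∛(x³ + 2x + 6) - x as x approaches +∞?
This is an ∞ − ∞ indeterminate form.
Multiply by (A² + AB + B²)/(A² + AB + B²) where A = ∛(x³+2x + 6), B = x to use A³ − B³ = (A−B)(A²+AB+B²); the x³ terms cancel, leaving (2x + 6)/(A²+AB+B²) with denominator ~ 3x², so the limit is 0.
Limit = 0.

Final answer: 0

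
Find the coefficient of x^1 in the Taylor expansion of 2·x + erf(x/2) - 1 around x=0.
Expand to order 1: 2·x + erf(x/2) - 1 = x·(1/√(π) + 2) - 1 + O(x^2).
The coefficient of x^1 is 1/√(π) + 2.

Final answer: 1/√(π) + 2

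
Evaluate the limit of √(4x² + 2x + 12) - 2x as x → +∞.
As x → +∞: multiply by the conjugate to get (2x+12)/(√(4x²+2x+12)+2x); the denominator ~ 4x, so the limit is 2/4 = 1/2.
Limit = 1/2.

Final answer: 1/2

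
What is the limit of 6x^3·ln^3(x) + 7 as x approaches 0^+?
The product is a 0·∞ indeterminate form at x → 0⁺.
Rewrite the product as 6·ln^3(x) / x^(-3) and apply L'Hôpital, or use the standard hierarchy x^(-3) ≫ |ln x|^3 as x → 0⁺.
The indeterminate product → 0, so the limit = 7.

Final answer: 7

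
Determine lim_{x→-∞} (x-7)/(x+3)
Evaluate the dominant behaviour as x → -∞; each term tends to a finite value or vanishes.
Limit = 1.

Final answer: 1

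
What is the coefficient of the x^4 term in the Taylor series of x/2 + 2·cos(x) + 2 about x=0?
Expand to order 4: x/2 + 2·cos(x) + 2 = x^4/12 - x^2 + x/2 + 4 + O(x^5).
The coefficient of x^4 is 1/12.

Final answer: 1/12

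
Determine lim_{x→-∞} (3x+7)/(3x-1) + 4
Evaluate the dominant behaviour as x → -∞; each term tends to a finite value or vanishes.
Limit = 5.

Final answer: 5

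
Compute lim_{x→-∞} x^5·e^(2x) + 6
The product is a 0·∞ indeterminate form at x → -∞.
Rewrite the product as x^5 / e^(-2x) (an ∞/∞ form) and apply L'Hôpital, or use the standard hierarchy e^(2|x|) ≫ |x^5| as x → -∞.
The indeterminate product → 0, so the limit = 6.

Final answer: 6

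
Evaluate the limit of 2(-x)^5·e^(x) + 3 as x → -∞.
The product is a 0·∞ indeterminate form at x → -∞.
Rewrite the product as 2(-x)^5 / e^(-x) (an ∞/∞ form) and apply L'Hôpital, or use the standard hierarchy e^(|x|) ≫ |(-x)^5| as x → -∞.
The indeterminate product → 0, so the limit = 3.

Final answer: 3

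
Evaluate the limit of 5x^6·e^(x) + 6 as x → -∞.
The product is a 0·∞ indeterminate form at x → -∞.
Rewrite the product as 5x^6 / e^(-x) (an ∞/∞ form) and apply L'Hôpital, or use the standard hierarchy e^(|x|) ≫ |x^6| as x → -∞.
The indeterminate product → 0, so the limit = 6.

Final answer: 6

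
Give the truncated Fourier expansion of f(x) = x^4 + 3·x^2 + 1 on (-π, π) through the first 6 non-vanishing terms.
(36 - 8·π^2)·cos(x) + 2·π^2·cos(2·x) + (-8·π^2/9 - 20/27)·cos(3·x) + (9/16 + π^2/2)·cos(4·x) + (-8·π^2/25 - 252/625)·cos(5·x) + 1 + π^2 + π^4/5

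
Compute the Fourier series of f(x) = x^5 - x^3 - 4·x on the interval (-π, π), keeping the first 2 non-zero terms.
(-42·π^2 + 2·π^4 + 244)·sin(x) + (-π^4 - 5 + 6·π^2)·sin(2·x)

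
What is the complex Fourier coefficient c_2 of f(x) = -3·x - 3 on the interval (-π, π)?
Compute the real Fourier coefficients first: a_2 = 0, b_2 = 3.
Then c_2 = (a_2 − i·b_2)/2 = -3·i/2.

Final answer: -3·i/2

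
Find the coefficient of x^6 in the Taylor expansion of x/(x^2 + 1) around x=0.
Expand to order 6: x/(x^2 + 1) = x^5 - x^3 + x + O(x^7).
The coefficient of x^6 is 0.

Final answer: 0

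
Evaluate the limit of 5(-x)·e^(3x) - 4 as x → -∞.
The product is a 0·∞ indeterminate form at x → -∞.
Rewrite the product as 5(-x) / e^(-3x) (an ∞/∞ form) and apply L'Hôpital, or use the standard hierarchy e^(3|x|) ≫ |(-x)| as x → -∞.
The indeterminate product → 0, so the limit = -4.

Final answer: -4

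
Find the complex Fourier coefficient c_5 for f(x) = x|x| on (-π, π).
Compute the real Fourier coefficients first: a_5 = 0, b_5 = (-8 + 50·π^2)/(125·π).
Then c_5 = (a_5 − i·b_5)/2 = -i·π/5 + 4·i/(125·π).

Final answer: -i·π/5 + 4·i/(125·π)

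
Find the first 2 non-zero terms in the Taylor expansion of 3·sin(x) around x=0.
-x^3/2 + 3·x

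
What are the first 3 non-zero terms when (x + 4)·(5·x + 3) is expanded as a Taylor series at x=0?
5·x^2 + 23·x + 12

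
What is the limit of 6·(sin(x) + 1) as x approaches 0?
Direct substitution at x = 0 gives 6.

Final answer: 6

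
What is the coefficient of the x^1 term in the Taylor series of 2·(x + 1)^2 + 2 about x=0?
Expand to order 1: 2·(x + 1)^2 + 2 = 4·x + 4 + O(x^2).
The coefficient of x^1 is 4.

Final answer: 4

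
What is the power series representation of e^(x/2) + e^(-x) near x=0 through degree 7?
-127·x^7/645120 + 13·x^6/9216 - 31·x^5/3840 + 17·x^4/384 - 7·x^3/48 + 5·x^2/8 - x/2 + 2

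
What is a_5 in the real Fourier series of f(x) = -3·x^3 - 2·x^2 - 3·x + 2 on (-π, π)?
a_5 = (1/π) ∫_{-π}^{π} f(x)·cos(5x) dx.
Evaluate the integral (use parity and integration by parts as needed): a_5 = 8/25.

Final answer: 8/25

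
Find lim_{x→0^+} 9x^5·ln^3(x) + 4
The product is a 0·∞ indeterminate form at x → 0⁺.
Rewrite the product as 9·ln^3(x) / x^(-5) and apply L'Hôpital, or use the standard hierarchy x^(-5) ≫ |ln x|^3 as x → 0⁺.
The indeterminate product → 0, so the limit = 4.

Final answer: 4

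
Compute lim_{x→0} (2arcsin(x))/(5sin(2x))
Both numerator and denominator → 0 as x → 0; this is a 0/0 indeterminate form.
Expand each to leading order near x = 0: numerator ~ 2·x, denominator ~ 10·x.
The limit of the ratio is 1/5.

Final answer: 1/5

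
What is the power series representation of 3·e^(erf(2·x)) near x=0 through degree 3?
x^3·(-16/√(π) + 32/π^(3/2)) + 24·x^2/π + 12·x/√(π) + 3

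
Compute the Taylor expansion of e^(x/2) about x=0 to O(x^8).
x^7/645120 + x^6/46080 + x^5/3840 + x^4/384 + x^3/48 + x^2/8 + x/2 + 1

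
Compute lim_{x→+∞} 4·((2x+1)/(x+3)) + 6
Evaluate the dominant behaviour as x → +∞; each term tends to a finite value or vanishes.
Limit = 14.

Final answer: 14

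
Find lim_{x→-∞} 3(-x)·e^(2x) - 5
The product is a 0·∞ indeterminate form at x → -∞.
Rewrite the product as 3(-x) / e^(-2x) (an ∞/∞ form) and apply L'Hôpital, or use the standard hierarchy e^(2|x|) ≫ |(-x)| as x → -∞.
The indeterminate product → 0, so the limit = -5.

Final answer: -5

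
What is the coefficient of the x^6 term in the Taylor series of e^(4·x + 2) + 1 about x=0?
Expand to order 6: e^(4·x + 2) + 1 = 256·x^6·e^(2)/45 + 128·x^5·e^(2)/15 + 32·x^4·e^(2)/3 + 32·x^3·e^(2)/3 + 8·x^2·e^(2) + 4·x·e^(2) + 1 + e^(2) + O(x^7).
The coefficient of x^6 is 256·e^(2)/45.

Final answer: 256·e^(2)/45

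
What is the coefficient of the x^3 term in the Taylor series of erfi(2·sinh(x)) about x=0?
Expand to order 3: erfi(2·sinh(x)) = 6·x^3/√(π) + 4·x/√(π) + O(x^4).
The coefficient of x^3 is 6/√(π).

Final answer: 6/√(π)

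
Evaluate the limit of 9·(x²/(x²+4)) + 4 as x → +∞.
Evaluate the dominant behaviour as x → +∞; each term tends to a finite value or vanishes.
Limit = 13.

Final answer: 13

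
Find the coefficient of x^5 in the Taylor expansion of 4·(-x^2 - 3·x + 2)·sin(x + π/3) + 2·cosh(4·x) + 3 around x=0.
Expand to order 5: 4·(-x^2 - 3·x + 2)·sin(x + π/3) + 2·cosh(4·x) + 3 = x^5·(11/30 - √(3)/4) + x^4·(7·√(3)/6 + 67/3) + x^3·(-8/3 + 3·√(3)) + x^2·(10 - 4·√(3)) + x·(4 - 6·√(3)) + 5 + 4·√(3) + O(x^6).
The coefficient of x^5 is 11/30 - √(3)/4.

Final answer: 11/30 - √(3)/4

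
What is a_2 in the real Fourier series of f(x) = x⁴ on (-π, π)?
a_2 = (1/π) ∫_{-π}^{π} f(x)·cos(2x) dx.
Evaluate the integral (use parity and integration by parts as needed): a_2 = -3 + 2·π^2.

Final answer: -3 + 2·π^2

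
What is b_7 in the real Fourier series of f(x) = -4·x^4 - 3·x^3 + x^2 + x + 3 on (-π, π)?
b_7 = (1/π) ∫_{-π}^{π} f(x)·sin(7x) dx.
Evaluate the integral (use parity and integration by parts as needed): b_7 = 134/343 - 6·π^2/7.

Final answer: 134/343 - 6·π^2/7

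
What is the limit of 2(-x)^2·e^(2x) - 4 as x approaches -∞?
The product is a 0·∞ indeterminate form at x → -∞.
Rewrite the product as 2(-x)^2 / e^(-2x) (an ∞/∞ form) and apply L'Hôpital, or use the standard hierarchy e^(2|x|) ≫ |(-x)^2| as x → -∞.
The indeterminate product → 0, so the limit = -4.

Final answer: -4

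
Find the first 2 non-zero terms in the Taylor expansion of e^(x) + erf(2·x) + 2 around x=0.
x·(1 + 4/√(π)) + 3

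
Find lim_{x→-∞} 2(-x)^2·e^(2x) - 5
The product is a 0·∞ indeterminate form at x → -∞.
Rewrite the product as 2(-x)^2 / e^(-2x) (an ∞/∞ form) and apply L'Hôpital, or use the standard hierarchy e^(2|x|) ≫ |(-x)^2| as x → -∞.
The indeterminate product → 0, so the limit = -5.

Final answer: -5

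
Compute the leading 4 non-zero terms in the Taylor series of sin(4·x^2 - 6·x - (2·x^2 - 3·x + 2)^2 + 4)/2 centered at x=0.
115·x^4 - 12·x^3 - 13·x^2/2 + 3·x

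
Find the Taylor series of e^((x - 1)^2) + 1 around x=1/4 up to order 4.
1 + e^(9/16) - 3·e^(9/16)·(x - 1/4)/2 + 17·e^(9/16)·(x - 1/4)^2/8 - 33·e^(9/16)·(x - 1/4)^3/16 + 235·e^(9/16)·(x - 1/4)^4/128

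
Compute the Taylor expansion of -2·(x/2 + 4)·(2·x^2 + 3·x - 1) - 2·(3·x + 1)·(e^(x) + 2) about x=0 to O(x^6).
-4·x^5/15 - 13·x^4/12 - 16·x^3/3 - 26·x^2 - 43·x + 2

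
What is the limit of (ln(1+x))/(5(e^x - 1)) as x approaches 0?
Both numerator and denominator → 0 as x → 0; this is a 0/0 indeterminate form.
Expand each to leading order near x = 0: numerator ~ x, denominator ~ 5·x.
The limit of the ratio is 1/5.

Final answer: 1/5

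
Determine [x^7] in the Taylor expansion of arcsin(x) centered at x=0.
Expand to order 7: arcsin(x) = 5·x^7/112 + 3·x^5/40 + x^3/6 + x + O(x^8).
The coefficient of x^7 is 5/112.

Final answer: 5/112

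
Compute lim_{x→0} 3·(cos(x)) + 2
Direct substitution at x = 0 gives 5.

Final answer: 5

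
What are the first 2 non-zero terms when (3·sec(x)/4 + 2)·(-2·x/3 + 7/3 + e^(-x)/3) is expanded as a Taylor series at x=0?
22/3 - 11·x/4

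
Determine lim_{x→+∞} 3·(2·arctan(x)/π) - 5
Evaluate the dominant behaviour as x → +∞; each term tends to a finite value or vanishes.
Limit = -2.

Final answer: -2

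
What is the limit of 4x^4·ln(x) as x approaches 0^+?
This is a 0·∞ indeterminate form at x → 0⁺.
Rewrite the product as 4·ln(x) / x^(-4) and apply L'Hôpital, or use the standard hierarchy x^(-4) ≫ |ln x| as x → 0⁺.
The indeterminate product → 0, so the limit = 0.

Final answer: 0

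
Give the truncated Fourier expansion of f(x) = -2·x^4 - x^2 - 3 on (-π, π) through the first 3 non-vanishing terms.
(-92 + 16·π^2)·cos(x) + (5 - 4·π^2)·cos(2·x) - 2·π^4/5 - π^2/3 - 3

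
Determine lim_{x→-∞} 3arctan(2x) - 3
Evaluate the dominant behaviour as x → -∞; each term tends to a finite value or vanishes.
Limit = -3·π/2 - 3.

Final answer: -3·π/2 - 3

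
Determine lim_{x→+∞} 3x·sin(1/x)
As x → +∞: let u = 1/x → 0⁺; then 3·x·sin(1/x) = 3·1·sin(u)/u → 3·1·1 = 3.
Limit = 3.

Final answer: 3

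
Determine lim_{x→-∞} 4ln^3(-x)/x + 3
The quotient is an ∞/∞ indeterminate form as x → -∞.
Compare growth rates of the dominant terms (exponentials ≫ polynomials ≫ logarithms), or apply L'Hôpital's rule; the quotient → 0.
Adding the constant: 0 + 3 = 3. Limit = 3.

Final answer: 3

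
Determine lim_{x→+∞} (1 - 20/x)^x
As x → +∞: this is the defining limit (1 - 20/x)^x → e^(-20).
Limit = e^(-20).

Final answer: e^(-20)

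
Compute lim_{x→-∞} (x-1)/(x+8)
Evaluate the dominant behaviour as x → -∞; each term tends to a finite value or vanishes.
Limit = 1.

Final answer: 1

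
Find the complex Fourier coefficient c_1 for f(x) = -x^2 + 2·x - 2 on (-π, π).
Compute the real Fourier coefficients first: a_1 = 4, b_1 = 4.
Then c_1 = (a_1 − i·b_1)/2 = 2 - 2·i.

Final answer: 2 - 2·i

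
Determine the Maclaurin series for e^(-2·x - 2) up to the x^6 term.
4·x^6·e^(-2)/45 - 4·x^5·e^(-2)/15 + 2·x^4·e^(-2)/3 - 4·x^3·e^(-2)/3 + 2·x^2·e^(-2) - 2·x·e^(-2) + e^(-2)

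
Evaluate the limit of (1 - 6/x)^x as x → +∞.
As x → +∞: this is the defining limit (1 - 6/x)^x → e^(-6).
Limit = e^(-6).

Final answer: e^(-6)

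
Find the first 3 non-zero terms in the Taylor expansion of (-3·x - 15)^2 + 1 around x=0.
9·x^2 + 90·x + 226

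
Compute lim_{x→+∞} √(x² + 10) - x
This is an ∞ − ∞ indeterminate form.
Multiply and divide by the conjugate √(x²+10) + x; the x² terms cancel, leaving 10/(√(x²+10)+x) → 0.
Limit = 0.

Final answer: 0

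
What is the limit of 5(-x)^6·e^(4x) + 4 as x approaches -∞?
The product is a 0·∞ indeterminate form at x → -∞.
Rewrite the product as 5(-x)^6 / e^(-4x) (an ∞/∞ form) and apply L'Hôpital, or use the standard hierarchy e^(4|x|) ≫ |(-x)^6| as x → -∞.
The indeterminate product → 0, so the limit = 4.

Final answer: 4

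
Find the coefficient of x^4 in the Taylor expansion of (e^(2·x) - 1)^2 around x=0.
Expand to order 4: (e^(2·x) - 1)^2 = 28·x^4/3 + 8·x^3 + 4·x^2 + O(x^5).
The coefficient of x^4 is 28/3.

Final answer: 28/3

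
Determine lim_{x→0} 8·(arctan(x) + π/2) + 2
Direct substitution at x = 0 gives 2 + 4·π.

Final answer: 2 + 4·π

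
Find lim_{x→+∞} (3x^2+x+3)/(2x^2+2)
This is an ∞/∞ indeterminate form as x → +∞.
Divide numerator and denominator by x^2 and let the lower-order terms vanish; the leading terms give 3/2.
Limit = 3/2.

Final answer: 3/2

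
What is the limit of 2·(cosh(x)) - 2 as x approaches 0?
Direct substitution at x = 0 gives 0.

Final answer: 0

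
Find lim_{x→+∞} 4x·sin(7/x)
As x → +∞: let u = 7/x → 0⁺; then 4·x·sin(7/x) = 4·7·sin(u)/u → 4·7·1 = 28.
Limit = 28.

Final answer: 28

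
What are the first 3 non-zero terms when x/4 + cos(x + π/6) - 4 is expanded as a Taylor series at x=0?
-√(3)·x^2/4 - x/4 - 4 + √(3)/2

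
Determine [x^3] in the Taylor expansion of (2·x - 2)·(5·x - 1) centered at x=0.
Expand to order 3: (2·x - 2)·(5·x - 1) = 10·x^2 - 12·x + 2 + O(x^4).
The coefficient of x^3 is 0.

Final answer: 0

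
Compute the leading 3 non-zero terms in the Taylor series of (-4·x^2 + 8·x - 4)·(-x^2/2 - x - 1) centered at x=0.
-2·x^2 - 4·x + 4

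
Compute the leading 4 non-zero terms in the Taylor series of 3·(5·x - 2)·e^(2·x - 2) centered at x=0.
22·x^3·e^(-2) + 18·x^2·e^(-2) + 3·x·e^(-2) - 6·e^(-2)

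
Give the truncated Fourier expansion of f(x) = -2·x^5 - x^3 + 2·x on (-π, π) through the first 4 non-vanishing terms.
(-464 - 4·π^4 + 78·π^2)·sin(x) + (-9·π^2 + 23/2 + 2·π^4)·sin(2·x) + (-4·π^4/3 - 16/81 + 62·π^2/27)·sin(3·x) + (-3·π^2/4 - 23/32 + π^4)·sin(4·x)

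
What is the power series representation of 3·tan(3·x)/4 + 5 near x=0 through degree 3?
27·x^3/4 + 9·x/4 + 5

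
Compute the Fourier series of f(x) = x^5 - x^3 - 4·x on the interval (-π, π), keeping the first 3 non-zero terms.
(-42·π^2 + 2·π^4 + 244)·sin(x) + (-π^4 - 5 + 6·π^2)·sin(2·x) + (-58·π^2/27 - 100/81 + 2·π^4/3)·sin(3·x)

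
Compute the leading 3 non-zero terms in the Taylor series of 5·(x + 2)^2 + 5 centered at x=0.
5·x^2 + 20·x + 25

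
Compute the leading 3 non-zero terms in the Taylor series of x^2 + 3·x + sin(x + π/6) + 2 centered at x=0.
3·x^2/4 + x·(√(3)/2 + 3) + 5/2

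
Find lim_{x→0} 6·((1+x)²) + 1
Direct substitution at x = 0 gives 7.

Final answer: 7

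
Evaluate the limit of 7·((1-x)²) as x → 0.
Direct substitution at x = 0 gives 7.

Final answer: 7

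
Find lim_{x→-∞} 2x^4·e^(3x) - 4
The product is a 0·∞ indeterminate form at x → -∞.
Rewrite the product as 2x^4 / e^(-3x) (an ∞/∞ form) and apply L'Hôpital, or use the standard hierarchy e^(3|x|) ≫ |x^4| as x → -∞.
The indeterminate product → 0, so the limit = -4.

Final answer: -4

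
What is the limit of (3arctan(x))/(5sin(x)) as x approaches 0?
Both numerator and denominator → 0 as x → 0; this is a 0/0 indeterminate form.
Expand each to leading order near x = 0: numerator ~ 3·x, denominator ~ 5·x.
The limit of the ratio is 3/5.

Final answer: 3/5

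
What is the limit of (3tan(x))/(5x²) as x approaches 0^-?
Both numerator and denominator → 0 as x → 0^-; this is a 0/0 indeterminate form.
Expand each to leading order near x = 0: numerator ~ 3·x, denominator ~ 5·x^2.
The limit of the ratio is -∞.

Final answer: -∞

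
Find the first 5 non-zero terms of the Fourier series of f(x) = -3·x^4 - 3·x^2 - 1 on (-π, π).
(-132 + 24·π^2)·cos(x) + (6 - 6·π^2)·cos(2·x) + (-4/9 + 8·π^2/3)·cos(3·x) + (-3·π^2/2 - 3/16)·cos(4·x) - 3·π^4/5 - π^2 - 1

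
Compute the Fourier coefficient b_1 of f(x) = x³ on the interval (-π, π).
b_1 = (1/π) ∫_{-π}^{π} f(x)·sin(1x) dx.
Evaluate the integral (use parity and integration by parts as needed): b_1 = -12 + 2·π^2.

Final answer: -12 + 2·π^2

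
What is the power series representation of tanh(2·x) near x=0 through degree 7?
-2176·x^7/315 + 64·x^5/15 - 8·x^3/3 + 2·x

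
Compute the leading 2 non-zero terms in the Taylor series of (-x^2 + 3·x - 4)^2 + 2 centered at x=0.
18 - 24·x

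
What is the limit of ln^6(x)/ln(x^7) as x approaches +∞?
This is an ∞/∞ indeterminate form as x → +∞.
Write ln(x^7) = 7·ln(x), reducing the quotient to ln^5(x)/7 → ∞.
Limit = ∞.

Final answer: ∞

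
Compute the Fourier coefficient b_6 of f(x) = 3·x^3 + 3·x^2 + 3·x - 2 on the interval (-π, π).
b_6 = (1/π) ∫_{-π}^{π} f(x)·sin(6x) dx.
Evaluate the integral (use parity and integration by parts as needed): b_6 = -π^2 - 5/6.

Final answer: -π^2 - 5/6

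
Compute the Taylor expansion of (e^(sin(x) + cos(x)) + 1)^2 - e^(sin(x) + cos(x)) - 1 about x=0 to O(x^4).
x^3·(-e·(1 + e) + e/2) + x^2·e^(2) + x·(-e + 2·e·(1 + e)) - e - 1 + (1 + e)^2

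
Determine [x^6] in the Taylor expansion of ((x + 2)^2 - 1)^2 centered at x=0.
Expand to order 6: ((x + 2)^2 - 1)^2 = x^4 + 8·x^3 + 22·x^2 + 24·x + 9 + O(x^7).
The coefficient of x^6 is 0.

Final answer: 0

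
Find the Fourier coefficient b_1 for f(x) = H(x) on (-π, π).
b_1 = (1/π) ∫_{-π}^{π} f(x)·sin(1x) dx.
Evaluate the integral (use parity and integration by parts as needed): b_1 = 2/π.

Final answer: 2/π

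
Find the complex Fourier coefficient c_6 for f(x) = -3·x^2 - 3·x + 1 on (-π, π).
Compute the real Fourier coefficients first: a_6 = -1/3, b_6 = 1.
Then c_6 = (a_6 − i·b_6)/2 = -1/6 - i/2.

Final answer: -1/6 - i/2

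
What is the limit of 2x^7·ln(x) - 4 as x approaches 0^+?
The product is a 0·∞ indeterminate form at x → 0⁺.
Rewrite the product as 2·ln(x) / x^(-7) and apply L'Hôpital, or use the standard hierarchy x^(-7) ≫ |ln x| as x → 0⁺.
The indeterminate product → 0, so the limit = -4.

Final answer: -4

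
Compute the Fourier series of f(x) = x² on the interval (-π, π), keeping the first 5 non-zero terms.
-4·cos(x) + cos(2·x) - 4·cos(3·x)/9 + cos(4·x)/4 + π^2/3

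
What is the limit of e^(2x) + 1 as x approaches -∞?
Evaluate the dominant behaviour as x → -∞; each term tends to a finite value or vanishes.
Limit = 1.

Final answer: 1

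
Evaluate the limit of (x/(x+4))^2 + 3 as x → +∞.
As x → +∞: x/(x+4) = 1/(1 + 4/x) → 1, and the 2nd power of a limit-1 base also → 1; with the additive constant, 1 + 3 = 4.
Limit = 4.

Final answer: 4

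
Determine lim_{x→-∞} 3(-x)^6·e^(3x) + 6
The product is a 0·∞ indeterminate form at x → -∞.
Rewrite the product as 3(-x)^6 / e^(-3x) (an ∞/∞ form) and apply L'Hôpital, or use the standard hierarchy e^(3|x|) ≫ |(-x)^6| as x → -∞.
The indeterminate product → 0, so the limit = 6.

Final answer: 6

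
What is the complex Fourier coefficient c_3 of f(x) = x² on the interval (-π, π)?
Compute the real Fourier coefficients first: a_3 = -4/9, b_3 = 0.
Then c_3 = (a_3 − i·b_3)/2 = -2/9.

Final answer: -2/9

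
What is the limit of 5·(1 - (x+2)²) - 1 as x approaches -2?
Direct substitution at x = -2 gives 4.

Final answer: 4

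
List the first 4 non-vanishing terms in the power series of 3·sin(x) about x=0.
-x^7/1680 + x^5/40 - x^3/2 + 3·x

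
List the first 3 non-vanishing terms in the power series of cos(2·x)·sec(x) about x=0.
-x^4/8 - 3·x^2/2 + 1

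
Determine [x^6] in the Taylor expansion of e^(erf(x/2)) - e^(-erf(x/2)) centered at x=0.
Expand to order 6: e^(erf(x/2)) - e^(-erf(x/2)) = x^5·(-1/(12·π^(3/2)) + 1/(60·π^(5/2)) + 1/(80·√(π))) + x^3·(-1/(6·√(π)) + 1/(3·π^(3/2))) + 2·x/√(π) + O(x^7).
The coefficient of x^6 is 0.

Final answer: 0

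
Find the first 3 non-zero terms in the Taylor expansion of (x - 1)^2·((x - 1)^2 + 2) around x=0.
8·x^2 - 8·x + 3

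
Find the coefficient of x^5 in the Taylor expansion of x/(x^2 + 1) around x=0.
Expand to order 5: x/(x^2 + 1) = x^5 - x^3 + x + O(x^6).
The coefficient of x^5 is 1.

Final answer: 1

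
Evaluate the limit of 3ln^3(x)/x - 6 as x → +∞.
The quotient is an ∞/∞ indeterminate form as x → +∞.
The polynomial denominator x dominates the logarithmic numerator (any positive power of x ≫ ln^3(x) as x → ∞), so the quotient → 0.
Adding the constant: 0 - 6 = -6. Limit = -6.

Final answer: -6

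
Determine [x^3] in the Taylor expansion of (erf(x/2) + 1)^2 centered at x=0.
Expand to order 3: (erf(x/2) + 1)^2 = -x^3/(6·√(π)) + x^2/π + 2·x/√(π) + 1 + O(x^4).
The coefficient of x^3 is -1/(6·√(π)).

Final answer: -1/(6·√(π))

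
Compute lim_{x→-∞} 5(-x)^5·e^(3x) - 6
The product is a 0·∞ indeterminate form at x → -∞.
Rewrite the product as 5(-x)^5 / e^(-3x) (an ∞/∞ form) and apply L'Hôpital, or use the standard hierarchy e^(3|x|) ≫ |(-x)^5| as x → -∞.
The indeterminate product → 0, so the limit = -6.

Final answer: -6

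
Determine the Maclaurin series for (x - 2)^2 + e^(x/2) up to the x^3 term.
x^3/48 + 9·x^2/8 - 7·x/2 + 5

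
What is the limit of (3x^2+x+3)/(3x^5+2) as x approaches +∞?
This is an ∞/∞ indeterminate form as x → +∞.
Divide numerator and denominator by x^5 and let the lower-order terms vanish; the numerator's degree 2 is below the denominator's degree 5, so the quotient → 0.
Limit = 0.

Final answer: 0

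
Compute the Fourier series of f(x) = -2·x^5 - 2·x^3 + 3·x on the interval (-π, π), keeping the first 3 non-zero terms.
(-450 - 4·π^4 + 76·π^2)·sin(x) + (-8·π^2 + 9 + 2·π^4)·sin(2·x) + (-4·π^4/3 + 74/81 + 44·π^2/27)·sin(3·x)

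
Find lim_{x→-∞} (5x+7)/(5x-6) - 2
Evaluate the dominant behaviour as x → -∞; each term tends to a finite value or vanishes.
Limit = -1.

Final answer: -1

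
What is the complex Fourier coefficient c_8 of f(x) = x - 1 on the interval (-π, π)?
Compute the real Fourier coefficients first: a_8 = 0, b_8 = -1/4.
Then c_8 = (a_8 − i·b_8)/2 = i/8.

Final answer: i/8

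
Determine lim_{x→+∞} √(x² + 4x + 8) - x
As x → +∞: multiply by the conjugate to get (4x+8)/(√(x²+4x+8)+x); the denominator ~ 2x, so the limit is 4/2 = 2.
Limit = 2.

Final answer: 2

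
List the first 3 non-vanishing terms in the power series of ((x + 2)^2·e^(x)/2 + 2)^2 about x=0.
44·x^2 + 32·x + 16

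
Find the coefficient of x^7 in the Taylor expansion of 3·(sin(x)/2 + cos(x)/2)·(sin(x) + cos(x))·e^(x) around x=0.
Expand to order 7: 3·(sin(x)/2 + cos(x)/2)·(sin(x) + cos(x))·e^(x) = 93·x^7/1120 + 3·x^6/32 - 37·x^5/80 - 23·x^4/16 - x^3/4 + 15·x^2/4 + 9·x/2 + 3/2 + O(x^8).
The coefficient of x^7 is 93/1120.

Final answer: 93/1120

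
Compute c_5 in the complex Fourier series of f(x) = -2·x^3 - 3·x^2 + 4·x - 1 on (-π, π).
Compute the real Fourier coefficients first: a_5 = 12/25, b_5 = 224/125 - 4·π^2/5.
Then c_5 = (a_5 − i·b_5)/2 = 6/25 - 112·i/125 + 2·i·π^2/5.

Final answer: 6/25 - 112·i/125 + 2·i·π^2/5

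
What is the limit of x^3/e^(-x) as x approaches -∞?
This is an ∞/∞ indeterminate form as x → -∞.
Compare growth rates of the dominant terms (exponentials ≫ polynomials ≫ logarithms), or apply L'Hôpital's rule; the quotient → 0.
Limit = 0.

Final answer: 0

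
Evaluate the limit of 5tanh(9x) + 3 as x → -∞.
Evaluate the dominant behaviour as x → -∞; each term tends to a finite value or vanishes.
Limit = -2.

Final answer: -2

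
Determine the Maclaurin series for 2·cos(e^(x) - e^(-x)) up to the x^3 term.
2 - 4·x^2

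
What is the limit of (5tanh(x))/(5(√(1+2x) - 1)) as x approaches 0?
Both numerator and denominator → 0 as x → 0; this is a 0/0 indeterminate form.
Expand each to leading order near x = 0: numerator ~ 5·x, denominator ~ 5·x.
The limit of the ratio is 1.

Final answer: 1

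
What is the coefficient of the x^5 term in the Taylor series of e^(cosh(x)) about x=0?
Expand to order 5: e^(cosh(x)) = e·x^4/6 + e·x^2/2 + e + O(x^6).
The coefficient of x^5 is 0.

Final answer: 0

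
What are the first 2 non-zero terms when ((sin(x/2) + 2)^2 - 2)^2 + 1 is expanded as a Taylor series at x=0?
8·x + 5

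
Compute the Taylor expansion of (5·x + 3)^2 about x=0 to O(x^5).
25·x^2 + 30·x + 9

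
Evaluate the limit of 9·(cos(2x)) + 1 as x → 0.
Direct substitution at x = 0 gives 10.

Final answer: 10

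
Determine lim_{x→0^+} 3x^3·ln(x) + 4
The product is a 0·∞ indeterminate form at x → 0⁺.
Rewrite the product as 3·ln(x) / x^(-3) and apply L'Hôpital, or use the standard hierarchy x^(-3) ≫ |ln x| as x → 0⁺.
The indeterminate product → 0, so the limit = 4.

Final answer: 4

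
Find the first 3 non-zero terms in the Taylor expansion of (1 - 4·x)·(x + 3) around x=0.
-4·x^2 - 11·x + 3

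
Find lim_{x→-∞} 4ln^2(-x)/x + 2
The quotient is an ∞/∞ indeterminate form as x → -∞.
Compare growth rates of the dominant terms (exponentials ≫ polynomials ≫ logarithms), or apply L'Hôpital's rule; the quotient → 0.
Adding the constant: 0 + 2 = 2. Limit = 2.

Final answer: 2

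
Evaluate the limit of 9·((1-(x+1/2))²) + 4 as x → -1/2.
Direct substitution at x = -1/2 gives 13.

Final answer: 13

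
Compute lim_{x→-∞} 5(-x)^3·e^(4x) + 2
The product is a 0·∞ indeterminate form at x → -∞.
Rewrite the product as 5(-x)^3 / e^(-4x) (an ∞/∞ form) and apply L'Hôpital, or use the standard hierarchy e^(4|x|) ≫ |(-x)^3| as x → -∞.
The indeterminate product → 0, so the limit = 2.

Final answer: 2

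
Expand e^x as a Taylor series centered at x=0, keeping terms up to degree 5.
x^5/120 + x^4/24 + x^3/6 + x^2/2 + x + 1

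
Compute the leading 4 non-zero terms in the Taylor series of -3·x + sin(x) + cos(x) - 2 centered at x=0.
-x^3/6 - x^2/2 - 2·x - 1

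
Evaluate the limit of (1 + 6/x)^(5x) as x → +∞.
As x → +∞: write (1 + 6/x)^(5x) = ((1 + 6/x)^x)^5 → (e^6)^5 = e^30.
Limit = e^(30).

Final answer: e^(30)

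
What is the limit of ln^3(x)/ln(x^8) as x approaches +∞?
This is an ∞/∞ indeterminate form as x → +∞.
Write ln(x^8) = 8·ln(x), reducing the quotient to ln^2(x)/8 → ∞.
Limit = ∞.

Final answer: ∞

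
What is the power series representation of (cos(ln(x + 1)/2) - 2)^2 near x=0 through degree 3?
-x^3/4 + x^2/4 + 1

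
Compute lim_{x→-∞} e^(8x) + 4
Evaluate the dominant behaviour as x → -∞; each term tends to a finite value or vanishes.
Limit = 4.

Final answer: 4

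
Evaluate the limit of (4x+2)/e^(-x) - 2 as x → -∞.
The quotient is an ∞/∞ indeterminate form as x → -∞.
Compare growth rates of the dominant terms (exponentials ≫ polynomials ≫ logarithms), or apply L'Hôpital's rule; the quotient → 0.
Adding the constant: 0 - 2 = -2. Limit = -2.

Final answer: -2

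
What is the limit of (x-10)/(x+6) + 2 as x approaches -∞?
Evaluate the dominant behaviour as x → -∞; each term tends to a finite value or vanishes.
Limit = 3.

Final answer: 3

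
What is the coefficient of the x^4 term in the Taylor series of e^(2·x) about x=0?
Expand to order 4: e^(2·x) = 2·x^4/3 + 4·x^3/3 + 2·x^2 + 2·x + 1 + O(x^5).
The coefficient of x^4 is 2/3.

Final answer: 2/3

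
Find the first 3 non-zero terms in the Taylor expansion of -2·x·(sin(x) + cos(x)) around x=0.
x^3 - 2·x^2 - 2·x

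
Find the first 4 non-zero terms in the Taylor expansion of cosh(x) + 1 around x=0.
x^6/720 + x^4/24 + x^2/2 + 2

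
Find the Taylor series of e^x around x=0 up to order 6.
x^6/720 + x^5/120 + x^4/24 + x^3/6 + x^2/2 + x + 1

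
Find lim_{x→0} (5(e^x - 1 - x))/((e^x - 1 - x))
Both numerator and denominator → 0 as x → 0; this is a 0/0 indeterminate form.
Expand each to leading order near x = 0: numerator ~ 5·x^2/2, denominator ~ x^2/2.
The limit of the ratio is 5.

Final answer: 5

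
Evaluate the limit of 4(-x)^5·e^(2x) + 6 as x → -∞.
The product is a 0·∞ indeterminate form at x → -∞.
Rewrite the product as 4(-x)^5 / e^(-2x) (an ∞/∞ form) and apply L'Hôpital, or use the standard hierarchy e^(2|x|) ≫ |(-x)^5| as x → -∞.
The indeterminate product → 0, so the limit = 6.

Final answer: 6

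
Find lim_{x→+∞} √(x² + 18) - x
This is an ∞ − ∞ indeterminate form.
Multiply and divide by the conjugate √(x²+18) + x; the x² terms cancel, leaving 18/(√(x²+18)+x) → 0.
Limit = 0.

Final answer: 0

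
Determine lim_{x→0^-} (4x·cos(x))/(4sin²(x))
Both numerator and denominator → 0 as x → 0^-; this is a 0/0 indeterminate form.
Expand each to leading order near x = 0: numerator ~ 4·x, denominator ~ 4·x^2.
The limit of the ratio is -∞.

Final answer: -∞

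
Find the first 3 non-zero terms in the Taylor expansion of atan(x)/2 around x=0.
x^5/10 - x^3/6 + x/2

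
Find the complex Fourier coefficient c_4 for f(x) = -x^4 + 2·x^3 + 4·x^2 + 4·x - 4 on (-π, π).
Compute the real Fourier coefficients first: a_4 = 19/16 - π^2/2, b_4 = -π^2 - 13/8.
Then c_4 = (a_4 − i·b_4)/2 = -π^2/4 + 19/32 + 13·i/16 + i·π^2/2.

Final answer: -π^2/4 + 19/32 + 13·i/16 + i·π^2/2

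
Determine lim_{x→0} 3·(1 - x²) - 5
Direct substitution at x = 0 gives -2.

Final answer: -2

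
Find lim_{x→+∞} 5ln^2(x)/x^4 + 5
The quotient is an ∞/∞ indeterminate form as x → +∞.
The polynomial denominator x^4 dominates the logarithmic numerator (any positive power of x ≫ ln^2(x) as x → ∞), so the quotient → 0.
Adding the constant: 0 + 5 = 5. Limit = 5.

Final answer: 5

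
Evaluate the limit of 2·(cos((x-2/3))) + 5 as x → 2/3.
Direct substitution at x = 2/3 gives 7.

Final answer: 7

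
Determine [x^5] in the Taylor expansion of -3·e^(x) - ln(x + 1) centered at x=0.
Expand to order 5: -3·e^(x) - ln(x + 1) = -9·x^5/40 + x^4/8 - 5·x^3/6 - x^2 - 4·x - 3 + O(x^6).
The coefficient of x^5 is -9/40.

Final answer: -9/40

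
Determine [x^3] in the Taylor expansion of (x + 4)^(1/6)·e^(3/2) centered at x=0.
Expand to order 3: (x + 4)^(1/6)·e^(3/2) = 55·2^(1/3)·x^3·e^(3/2)/82944 - 5·2^(1/3)·x^2·e^(3/2)/1152 + 2^(1/3)·x·e^(3/2)/24 + 2^(1/3)·e^(3/2) + O(x^4).
The coefficient of x^3 is 55·2^(1/3)·e^(3/2)/82944.

Final answer: 55·2^(1/3)·e^(3/2)/82944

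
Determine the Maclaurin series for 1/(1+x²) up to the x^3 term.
1 - x^2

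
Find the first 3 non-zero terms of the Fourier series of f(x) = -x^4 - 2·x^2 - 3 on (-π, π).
(-40 + 8·π^2)·cos(x) + (1 - 2·π^2)·cos(2·x) - π^4/5 - 2·π^2/3 - 3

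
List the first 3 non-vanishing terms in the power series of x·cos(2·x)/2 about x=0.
x^5/3 - x^3 + x/2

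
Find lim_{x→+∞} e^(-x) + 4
Evaluate the dominant behaviour as x → +∞; each term tends to a finite value or vanishes.
Limit = 4.

Final answer: 4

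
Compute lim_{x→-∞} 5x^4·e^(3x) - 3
The product is a 0·∞ indeterminate form at x → -∞.
Rewrite the product as 5x^4 / e^(-3x) (an ∞/∞ form) and apply L'Hôpital, or use the standard hierarchy e^(3|x|) ≫ |x^4| as x → -∞.
The indeterminate product → 0, so the limit = -3.

Final answer: -3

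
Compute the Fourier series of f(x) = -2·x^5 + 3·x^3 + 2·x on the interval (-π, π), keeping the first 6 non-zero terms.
(-512 - 4·π^4 + 86·π^2)·sin(x) + (-13·π^2 + 35/2 + 2·π^4)·sin(2·x) + (-4·π^4/3 - 160/81 + 134·π^2/27)·sin(3·x) + (-11·π^2/4 + 1/32 + π^4)·sin(4·x) + (-4·π^4/5 + 224/625 + 46·π^2/25)·sin(5·x) + (-37·π^2/27 - 71/162 + 2·π^4/3)·sin(6·x)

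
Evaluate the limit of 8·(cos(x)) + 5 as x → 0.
Direct substitution at x = 0 gives 13.

Final answer: 13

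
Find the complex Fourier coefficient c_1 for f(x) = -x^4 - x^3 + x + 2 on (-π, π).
Compute the real Fourier coefficients first: a_1 = -48 + 8·π^2, b_1 = 14 - 2·π^2.
Then c_1 = (a_1 − i·b_1)/2 = -24 + 4·π^2 - 7·i + i·π^2.

Final answer: -24 + 4·π^2 - 7·i + i·π^2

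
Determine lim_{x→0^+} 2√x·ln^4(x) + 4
The product is a 0·∞ indeterminate form at x → 0⁺.
Rewrite the product as 2·ln^4(x) / x^(-1/2) and apply L'Hôpital, or use the standard hierarchy x^(-1/2) ≫ |ln x|^4 as x → 0⁺.
The indeterminate product → 0, so the limit = 4.

Final answer: 4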